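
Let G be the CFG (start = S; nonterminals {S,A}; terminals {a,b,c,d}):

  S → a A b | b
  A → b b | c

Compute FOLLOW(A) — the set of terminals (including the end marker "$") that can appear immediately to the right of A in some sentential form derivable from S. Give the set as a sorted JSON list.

FIRST sets, iterate to fixpoint:
[1]
  A via A→b b: +{b}
  A via A→c: +{c}
  S via S→a A b: +{a}
  S via S→b: +{b}
  FIRST(S)={a,b}  FIRST(A)={b,c}
[2] (no change)
  FIRST(S)={a,b}  FIRST(A)={b,c}

FOLLOW sets:
FOLLOW(S) := {$}
pass 1:
  S→a A b: FOLLOW(A) ⊇ FIRST(b) = {b}; new: +{b}
  FOLLOW[S]={$}  FOLLOW[A]={b}
pass 2: (no change)
  FOLLOW[S]={$}  FOLLOW[A]={b}

FOLLOW(A) = ["b"]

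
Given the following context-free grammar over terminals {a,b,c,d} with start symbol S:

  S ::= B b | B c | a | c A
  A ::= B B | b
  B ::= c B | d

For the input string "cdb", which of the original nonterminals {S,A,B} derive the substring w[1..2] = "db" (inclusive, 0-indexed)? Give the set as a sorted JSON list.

Convert to CNF:
  S -> B T0 | B T1 | T0 A | a
  A -> B B | b
  B -> T0 B | d
  T0 -> c
  T1 -> b

Fill CYK table bottom-up (cells [i..j] with 1 ≤ i ≤ j ≤ 2 only):
  cell(1,1) d: {B}
  cell(2,2) b: {A,T1}  orig:{A}
  cell(1,2) db: {S}

Original NTs in T[1,2] deriving "db": ["S"]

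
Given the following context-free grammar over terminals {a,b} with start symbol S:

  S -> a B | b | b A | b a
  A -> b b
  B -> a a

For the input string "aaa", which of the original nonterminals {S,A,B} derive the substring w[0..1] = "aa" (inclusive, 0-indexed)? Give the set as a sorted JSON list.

CNF form of G:
  S -> T0 A | T0 T1 | T1 B | b
  A -> T0 T0
  B -> T1 T1
  T0 -> b
  T1 -> a

CYK fill (cells [i..j] with 0 ≤ i ≤ j ≤ 1 only):
  T[0,0] 'a' = {T1}  orig:{}
  T[1,1] 'a' = {T1}  orig:{}
  T[0,1] 'aa' = {B}

Original NTs in T[0,1] deriving "aa": ["B"]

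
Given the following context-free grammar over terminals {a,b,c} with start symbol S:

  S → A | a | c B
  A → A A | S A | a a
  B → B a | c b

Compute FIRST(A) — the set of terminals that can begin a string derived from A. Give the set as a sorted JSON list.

FIRST sets, iterate to fixpoint:
iter 1:
  A via A→a a: +{a}
  B via B→c b: +{c}
  S via S→A: +{a}
  S via S→c B: +{c}
  FIRST[S]={a,c}  FIRST[A]={a}  FIRST[B]={c}
iter 2:
  A via A→S A: +{c}
  FIRST[S]={a,c}  FIRST[A]={a,c}  FIRST[B]={c}
iter 3: — fixpoint
  FIRST[S]={a,c}  FIRST[A]={a,c}  FIRST[B]={c}

FIRST(A) = ["a", "c"]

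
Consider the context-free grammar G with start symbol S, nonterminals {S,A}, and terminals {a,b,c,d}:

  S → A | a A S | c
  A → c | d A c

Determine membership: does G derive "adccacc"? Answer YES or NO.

CNF form of G:
  S -> T0 X5 | T2 X4 | c
  A -> T0 X3 | c
  T0 -> d
  T1 -> c
  T2 -> a
  X3 -> A T1
  X4 -> A S
  X5 -> A T1

Fill CYK table bottom-up:
  [0..0]={T2}  "a"  orig:{}
  [1..1]={T0}  "d"  orig:{}
  [2..2]={A,S,T1}  "c"  orig:{A,S}
  [3..3]={A,S,T1}  "c"  orig:{A,S}
  [4..4]={T2}  "a"  orig:{}
  [5..5]={A,S,T1}  "c"  orig:{A,S}
  [6..6]={A,S,T1}  "c"  orig:{A,S}
  [0..1]=∅  "ad"
  [1..2]=∅  "dc"
  [2..3]={X3,X4,X5}  "cc"  orig:{}
  [3..4]=∅  "ca"
  [4..5]=∅  "ac"
  [5..6]={X3,X4,X5}  "cc"  orig:{}
  [0..2]=∅  "adc"
  [1..3]={A,S}  "dcc"
  [2..4]=∅  "cca"
  [3..5]=∅  "cac"
  [4..6]={S}  "acc"
  [0..3]=∅  "adcc"
  [1..4]=∅  "dcca"
  [2..5]=∅  "ccac"
  [3..6]={X4}  "cacc"  orig:{}
  [0..4]=∅  "adcca"
  [1..5]=∅  "dccac"
  [2..6]=∅  "ccacc"
  [0..5]=∅  "adccac"
  [1..6]={X4}  "dccacc"  orig:{}
  [0..6]={S}  "adccacc"

S ∈ T[0,6] ⇒ YES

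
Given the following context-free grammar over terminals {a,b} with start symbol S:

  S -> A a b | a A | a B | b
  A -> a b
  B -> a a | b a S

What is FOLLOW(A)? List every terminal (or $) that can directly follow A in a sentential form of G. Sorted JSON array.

FIRST sets, iterate to fixpoint:
iter 1:
  A via A→a b: +{a}
  B via B→a a: +{a}
  B via B→b a S: +{b}
  S via S→A a b: +{a}
  S via S→b: +{b}
  FIRST[S]={a,b}  FIRST[A]={a}  FIRST[B]={a,b}
iter 2: — fixpoint
  FIRST[S]={a,b}  FIRST[A]={a}  FIRST[B]={a,b}

Compute FOLLOW by fixpoint:
seed FOLLOW(S) with $
[1]
  S→A a b: FOLLOW(A) ⊇ FIRST(a) = {a}; new: +{a}
  S→a A: FOLLOW(A) ⊇ FOLLOW(S) ⊇ {$}; new: +{$}
  S→a B: FOLLOW(B) ⊇ FOLLOW(S) ⊇ {$}; new: +{$}
  S: {$}  A: {$,a}  B: {$}
[2] done
  S: {$}  A: {$,a}  B: {$}

FOLLOW(A) = ["$", "a"]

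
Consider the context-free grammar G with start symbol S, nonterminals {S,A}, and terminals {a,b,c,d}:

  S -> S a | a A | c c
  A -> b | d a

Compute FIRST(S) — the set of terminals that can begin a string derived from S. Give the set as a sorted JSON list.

FIRST sets, iterate to fixpoint:
round 1:
  A via A→b: +{b}
  A via A→d a: +{d}
  S via S→a A: +{a}
  S via S→c c: +{c}
  S: {a,c}  A: {b,d}
round 2: (stable)
  S: {a,c}  A: {b,d}

FIRST(S) = ["a", "c"]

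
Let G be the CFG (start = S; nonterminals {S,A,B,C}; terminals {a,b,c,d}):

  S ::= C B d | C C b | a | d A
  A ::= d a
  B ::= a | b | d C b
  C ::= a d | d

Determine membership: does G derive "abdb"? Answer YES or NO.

CNF form of G:
  S -> C X4 | C X5 | T0 A | a
  A -> T0 T1
  B -> T0 X3 | a | b
  C -> T1 T0 | d
  T0 -> d
  T1 -> a
  T2 -> b
  X3 -> C T2
  X4 -> B T0
  X5 -> C T2

Fill CYK table bottom-up:
  cell(0,0) a: {B,S,T1}  orig:{B,S}
  cell(1,1) b: {B,T2}  orig:{B}
  cell(2,2) d: {C,T0}  orig:{C}
  cell(3,3) b: {B,T2}  orig:{B}
  cell(0,1) ab: ∅
  cell(1,2) bd: {X4}  orig:{}
  cell(2,3) db: {X3,X5}  orig:{}
  cell(0,2) abd: ∅
  cell(1,3) bdb: ∅
  cell(0,3) abdb: ∅

S ∉ T[0,3] ⇒ NO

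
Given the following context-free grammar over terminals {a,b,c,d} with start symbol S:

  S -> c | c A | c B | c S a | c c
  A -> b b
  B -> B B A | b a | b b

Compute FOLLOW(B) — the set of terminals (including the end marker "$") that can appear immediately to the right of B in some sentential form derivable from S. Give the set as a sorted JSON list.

FIRST iteration:
[1]
  A via A→b b: +{b}
  B via B→b a: +{b}
  S via S→c: +{c}
  FIRST[S]={c}  FIRST[A]={b}  FIRST[B]={b}
[2] (no change)
  FIRST[S]={c}  FIRST[A]={b}  FIRST[B]={b}

FOLLOW iteration:
FOLLOW(S) := {$}
round 1:
  B→B B A: FOLLOW(B) ⊇ FIRST(B) = {b}; new: +{b}
  B→B B A: FOLLOW(A) ⊇ FOLLOW(B) ⊇ {b}; new: +{b}
  S→c A: FOLLOW(A) ⊇ FOLLOW(S) ⊇ {$}; new: +{$}
  S→c B: FOLLOW(B) ⊇ FOLLOW(S) ⊇ {$}; new: +{$}
  S→c S a: FOLLOW(S) ⊇ FIRST(a) = {a}; new: +{a}
  S: {$,a}  A: {$,b}  B: {$,b}
round 2:
  S→c A: FOLLOW(A) ⊇ FOLLOW(S) ⊇ {$,a}; new: +{a}
  S→c B: FOLLOW(B) ⊇ FOLLOW(S) ⊇ {$,a}; new: +{a}
  S: {$,a}  A: {$,a,b}  B: {$,a,b}
round 3: done
  S: {$,a}  A: {$,a,b}  B: {$,a,b}

FOLLOW(B) = ["$", "a", "b"]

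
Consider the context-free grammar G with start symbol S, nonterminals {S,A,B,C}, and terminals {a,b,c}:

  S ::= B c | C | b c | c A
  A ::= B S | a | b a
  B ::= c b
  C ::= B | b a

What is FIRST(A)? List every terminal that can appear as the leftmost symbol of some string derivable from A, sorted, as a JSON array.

FIRST sets, iterate to fixpoint:
iter 1:
  A via A→a: +{a}
  A via A→b a: +{b}
  B via B→c b: +{c}
  C via C→B: +{c}
  C via C→b a: +{b}
  S via S→B c: +{c}
  S via S→C: +{b}
  FIRST(S)={b,c}  FIRST(A)={a,b}  FIRST(B)={c}  FIRST(C)={b,c}
iter 2:
  A via A→B S: +{c}
  FIRST(S)={b,c}  FIRST(A)={a,b,c}  FIRST(B)={c}  FIRST(C)={b,c}
iter 3: (stable)
  FIRST(S)={b,c}  FIRST(A)={a,b,c}  FIRST(B)={c}  FIRST(C)={b,c}

FIRST(A) = ["a", "b", "c"]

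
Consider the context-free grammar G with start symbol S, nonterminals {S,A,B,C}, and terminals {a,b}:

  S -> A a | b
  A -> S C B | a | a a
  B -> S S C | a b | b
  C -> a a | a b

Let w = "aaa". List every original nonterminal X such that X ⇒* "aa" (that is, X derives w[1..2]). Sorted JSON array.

Convert to CNF:
  S -> A T0 | b
  A -> S X2 | T0 T0 | a
  B -> S X3 | T0 T1 | b
  C -> T0 T0 | T0 T1
  T0 -> a
  T1 -> b
  X2 -> C B
  X3 -> S C

CYK table (by increasing span) (cells [i..j] with 1 ≤ i ≤ j ≤ 2 only):
  T[1,1] 'a' = {A,T0}  orig:{A}
  T[2,2] 'a' = {A,T0}  orig:{A}
  T[1,2] 'aa' = {A,C,S}

Original NTs in T[1,2] deriving "aa": ["A", "C", "S"]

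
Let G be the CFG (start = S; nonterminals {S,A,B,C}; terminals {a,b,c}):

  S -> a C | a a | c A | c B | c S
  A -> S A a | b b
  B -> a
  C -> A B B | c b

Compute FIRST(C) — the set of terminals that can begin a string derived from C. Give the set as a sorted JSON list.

FIRST sets, iterate to fixpoint:
round 1:
  A via A→b b: +{b}
  B via B→a: +{a}
  C via C→A B B: +{b}
  C via C→c b: +{c}
  S via S→a C: +{a}
  S via S→c A: +{c}
  FIRST(S)={a,c}  FIRST(A)={b}  FIRST(B)={a}  FIRST(C)={b,c}
round 2:
  A via A→S A a: +{a,c}
  C via C→A B B: +{a}
  FIRST(S)={a,c}  FIRST(A)={a,b,c}  FIRST(B)={a}  FIRST(C)={a,b,c}
round 3: (stable)
  FIRST(S)={a,c}  FIRST(A)={a,b,c}  FIRST(B)={a}  FIRST(C)={a,b,c}

FIRST(C) = ["a", "b", "c"]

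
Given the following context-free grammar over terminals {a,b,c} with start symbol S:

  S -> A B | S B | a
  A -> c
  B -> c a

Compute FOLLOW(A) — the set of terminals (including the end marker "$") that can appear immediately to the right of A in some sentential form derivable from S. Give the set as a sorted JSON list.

Compute FIRST by fixpoint:
iter 1:
  A via A→c: +{c}
  B via B→c a: +{c}
  S via S→A B: +{c}
  S via S→a: +{a}
  FIRST[S]={a,c}  FIRST[A]={c}  FIRST[B]={c}
iter 2: — fixpoint
  FIRST[S]={a,c}  FIRST[A]={c}  FIRST[B]={c}

FOLLOW iteration:
FOLLOW(S) := {$}
pass 1:
  S→A B: FOLLOW(A) ⊇ FIRST(B) = {c}; new: +{c}
  S→A B: FOLLOW(B) ⊇ FOLLOW(S) ⊇ {$}; new: +{$}
  S→S B: FOLLOW(S) ⊇ FIRST(B) = {c}; new: +{c}
  S→S B: FOLLOW(B) ⊇ FOLLOW(S) ⊇ {$,c}; new: +{c}
  FOLLOW(S)={$,c}  FOLLOW(A)={c}  FOLLOW(B)={$,c}
pass 2: — fixpoint
  FOLLOW(S)={$,c}  FOLLOW(A)={c}  FOLLOW(B)={$,c}

FOLLOW(A) = ["c"]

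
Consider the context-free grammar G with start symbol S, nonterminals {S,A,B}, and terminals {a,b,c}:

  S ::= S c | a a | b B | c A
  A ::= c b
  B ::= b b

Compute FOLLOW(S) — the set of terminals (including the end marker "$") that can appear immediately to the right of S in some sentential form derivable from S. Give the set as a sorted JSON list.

FIRST sets, iterate to fixpoint:
[1]
  A via A→c b: +{c}
  B via B→b b: +{b}
  S via S→a a: +{a}
  S via S→b B: +{b}
  S via S→c A: +{c}
  FIRST(S)={a,b,c}  FIRST(A)={c}  FIRST(B)={b}
[2] (stable)
  FIRST(S)={a,b,c}  FIRST(A)={c}  FIRST(B)={b}

Compute FOLLOW by fixpoint:
seed FOLLOW(S) with $
round 1:
  S→S c: FOLLOW(S) ⊇ FIRST(c) = {c}; new: +{c}
  S→b B: FOLLOW(B) ⊇ FOLLOW(S) ⊇ {$,c}; new: +{$,c}
  S→c A: FOLLOW(A) ⊇ FOLLOW(S) ⊇ {$,c}; new: +{$,c}
  FOLLOW[S]={$,c}  FOLLOW[A]={$,c}  FOLLOW[B]={$,c}
round 2: done
  FOLLOW[S]={$,c}  FOLLOW[A]={$,c}  FOLLOW[B]={$,c}

FOLLOW(S) = ["$", "c"]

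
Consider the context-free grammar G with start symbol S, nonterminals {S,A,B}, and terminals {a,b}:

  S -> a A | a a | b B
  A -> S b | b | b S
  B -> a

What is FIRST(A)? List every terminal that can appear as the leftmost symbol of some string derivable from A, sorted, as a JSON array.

FIRST iteration:
round 1:
  A via A→b: +{b}
  B via B→a: +{a}
  S via S→a A: +{a}
  S via S→b B: +{b}
  S: {a,b}  A: {b}  B: {a}
round 2:
  A via A→S b: +{a}
  S: {a,b}  A: {a,b}  B: {a}
round 3: done
  S: {a,b}  A: {a,b}  B: {a}

FIRST(A) = ["a", "b"]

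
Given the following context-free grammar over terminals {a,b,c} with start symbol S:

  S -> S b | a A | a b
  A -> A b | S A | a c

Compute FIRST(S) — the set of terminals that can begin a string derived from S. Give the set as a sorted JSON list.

FIRST sets, iterate to fixpoint:
round 1:
  A via A→a c: +{a}
  S via S→a A: +{a}
  S: {a}  A: {a}
round 2: done
  S: {a}  A: {a}

FIRST(S) = ["a"]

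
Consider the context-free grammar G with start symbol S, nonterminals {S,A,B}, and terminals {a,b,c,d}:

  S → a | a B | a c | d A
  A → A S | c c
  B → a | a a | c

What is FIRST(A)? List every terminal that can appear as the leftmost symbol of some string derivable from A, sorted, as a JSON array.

Compute FIRST by fixpoint:
round 1:
  A via A→c c: +{c}
  B via B→a: +{a}
  B via B→c: +{c}
  S via S→a: +{a}
  S via S→d A: +{d}
  FIRST[S]={a,d}  FIRST[A]={c}  FIRST[B]={a,c}
round 2: (no change)
  FIRST[S]={a,d}  FIRST[A]={c}  FIRST[B]={a,c}

FIRST(A) = ["c"]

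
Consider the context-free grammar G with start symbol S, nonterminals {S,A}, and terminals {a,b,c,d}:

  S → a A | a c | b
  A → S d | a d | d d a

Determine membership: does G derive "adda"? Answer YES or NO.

Convert to CNF:
  S -> T1 A | T1 T2 | b
  A -> S T0 | T0 X3 | T1 T0
  T0 -> d
  T1 -> a
  T2 -> c
  X3 -> T0 T1

CYK fill:
  T[0,0] 'a' = {T1}  orig:{}
  T[1,1] 'd' = {T0}  orig:{}
  T[2,2] 'd' = {T0}  orig:{}
  T[3,3] 'a' = {T1}  orig:{}
  T[0,1] 'ad' = {A}
  T[1,2] 'dd' = ∅
  T[2,3] 'da' = {X3}  orig:{}
  T[0,2] 'add' = ∅
  T[1,3] 'dda' = {A}
  T[0,3] 'adda' = {S}

S ∈ T[0,3] ⇒ YES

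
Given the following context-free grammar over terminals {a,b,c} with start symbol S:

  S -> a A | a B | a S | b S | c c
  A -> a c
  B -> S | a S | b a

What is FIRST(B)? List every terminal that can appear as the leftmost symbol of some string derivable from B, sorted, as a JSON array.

FIRST sets, iterate to fixpoint:
round 1:
  A via A→a c: +{a}
  B via B→a S: +{a}
  B via B→b a: +{b}
  S via S→a A: +{a}
  S via S→b S: +{b}
  S via S→c c: +{c}
  FIRST(S)={a,b,c}  FIRST(A)={a}  FIRST(B)={a,b}
round 2:
  B via B→S: +{c}
  FIRST(S)={a,b,c}  FIRST(A)={a}  FIRST(B)={a,b,c}
round 3: done
  FIRST(S)={a,b,c}  FIRST(A)={a}  FIRST(B)={a,b,c}

FIRST(B) = ["a", "b", "c"]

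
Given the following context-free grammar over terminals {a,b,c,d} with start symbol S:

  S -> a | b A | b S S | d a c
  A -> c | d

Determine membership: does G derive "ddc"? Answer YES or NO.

CNF form of G:
  S -> T0 A | T0 X4 | T1 X5 | a
  A -> c | d
  T0 -> b
  T1 -> d
  T2 -> a
  T3 -> c
  X4 -> S S
  X5 -> T2 T3

CYK fill:
  cell(0,0) d: {A,T1}  orig:{A}
  cell(1,1) d: {A,T1}  orig:{A}
  cell(2,2) c: {A,T3}  orig:{A}
  cell(0,1) dd: ∅
  cell(1,2) dc: ∅
  cell(0,2) ddc: ∅

S ∉ T[0,2] ⇒ NO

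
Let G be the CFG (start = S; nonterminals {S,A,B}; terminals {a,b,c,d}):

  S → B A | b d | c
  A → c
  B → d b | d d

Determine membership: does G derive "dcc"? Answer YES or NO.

CNF form of G:
  S -> B A | T1 T0 | c
  A -> c
  B -> T0 T0 | T0 T1
  T0 -> d
  T1 -> b

CYK table (by increasing span):
  cell(0,0) d: {T0}  orig:{}
  cell(1,1) c: {A,S}
  cell(2,2) c: {A,S}
  cell(0,1) dc: ∅
  cell(1,2) cc: ∅
  cell(0,2) dcc: ∅

S ∉ T[0,2] ⇒ NO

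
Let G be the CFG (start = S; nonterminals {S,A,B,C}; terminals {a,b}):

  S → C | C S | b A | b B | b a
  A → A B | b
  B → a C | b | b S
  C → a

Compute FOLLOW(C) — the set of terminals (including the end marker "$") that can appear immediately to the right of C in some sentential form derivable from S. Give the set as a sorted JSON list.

FIRST iteration:
round 1:
  A via A→b: +{b}
  B via B→a C: +{a}
  B via B→b: +{b}
  C via C→a: +{a}
  S via S→C: +{a}
  S via S→b A: +{b}
  FIRST[S]={a,b}  FIRST[A]={b}  FIRST[B]={a,b}  FIRST[C]={a}
round 2: — fixpoint
  FIRST[S]={a,b}  FIRST[A]={b}  FIRST[B]={a,b}  FIRST[C]={a}

Compute FOLLOW by fixpoint:
FOLLOW(S) := {$}
iter 1:
  A→A B: FOLLOW(A) ⊇ FIRST(B) = {a,b}; new: +{a,b}
  A→A B: FOLLOW(B) ⊇ FOLLOW(A) ⊇ {a,b}; new: +{a,b}
  B→a C: FOLLOW(C) ⊇ FOLLOW(B) ⊇ {a,b}; new: +{a,b}
  B→b S: FOLLOW(S) ⊇ FOLLOW(B) ⊇ {a,b}; new: +{a,b}
  S→C: FOLLOW(C) ⊇ FOLLOW(S) ⊇ {$,a,b}; new: +{$}
  S→b A: FOLLOW(A) ⊇ FOLLOW(S) ⊇ {$,a,b}; new: +{$}
  S→b B: FOLLOW(B) ⊇ FOLLOW(S) ⊇ {$,a,b}; new: +{$}
  FOLLOW(S)={$,a,b}  FOLLOW(A)={$,a,b}  FOLLOW(B)={$,a,b}  FOLLOW(C)={$,a,b}
iter 2: done
  FOLLOW(S)={$,a,b}  FOLLOW(A)={$,a,b}  FOLLOW(B)={$,a,b}  FOLLOW(C)={$,a,b}

FOLLOW(C) = ["$", "a", "b"]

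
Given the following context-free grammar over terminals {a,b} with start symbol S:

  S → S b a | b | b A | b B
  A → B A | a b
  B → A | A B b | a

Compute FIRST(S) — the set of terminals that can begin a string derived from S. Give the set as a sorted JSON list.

FIRST sets, iterate to fixpoint:
iter 1:
  A via A→a b: +{a}
  B via B→A: +{a}
  S via S→b: +{b}
  FIRST[S]={b}  FIRST[A]={a}  FIRST[B]={a}
iter 2: (stable)
  FIRST[S]={b}  FIRST[A]={a}  FIRST[B]={a}

FIRST(S) = ["b"]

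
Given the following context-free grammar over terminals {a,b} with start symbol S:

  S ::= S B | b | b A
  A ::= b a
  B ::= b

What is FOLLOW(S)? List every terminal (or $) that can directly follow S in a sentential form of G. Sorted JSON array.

FIRST iteration:
iter 1:
  A via A→b a: +{b}
  B via B→b: +{b}
  S via S→b: +{b}
  FIRST(S)={b}  FIRST(A)={b}  FIRST(B)={b}
iter 2: (no change)
  FIRST(S)={b}  FIRST(A)={b}  FIRST(B)={b}

FOLLOW iteration:
initialize: $ ∈ FOLLOW(S)
iter 1:
  S→S B: FOLLOW(S) ⊇ FIRST(B) = {b}; new: +{b}
  S→S B: FOLLOW(B) ⊇ FOLLOW(S) ⊇ {$,b}; new: +{$,b}
  S→b A: FOLLOW(A) ⊇ FOLLOW(S) ⊇ {$,b}; new: +{$,b}
  S: {$,b}  A: {$,b}  B: {$,b}
iter 2: (stable)
  S: {$,b}  A: {$,b}  B: {$,b}

FOLLOW(S) = ["$", "b"]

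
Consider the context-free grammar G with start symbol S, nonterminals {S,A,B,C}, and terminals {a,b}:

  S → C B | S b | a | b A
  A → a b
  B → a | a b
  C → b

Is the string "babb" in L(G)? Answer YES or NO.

CNF form of G:
  S -> C B | S T1 | T1 A | a
  A -> T0 T1
  B -> T0 T1 | a
  C -> b
  T0 -> a
  T1 -> b

CYK table (by increasing span):
  [0..0]={C,T1}  "b"  orig:{C}
  [1..1]={B,S,T0}  "a"  orig:{B,S}
  [2..2]={C,T1}  "b"  orig:{C}
  [3..3]={C,T1}  "b"  orig:{C}
  [0..1]={S}  "ba"
  [1..2]={A,B,S}  "ab"
  [2..3]=∅  "bb"
  [0..2]={S}  "bab"
  [1..3]={S}  "abb"
  [0..3]={S}  "babb"

S ∈ T[0,3] ⇒ YES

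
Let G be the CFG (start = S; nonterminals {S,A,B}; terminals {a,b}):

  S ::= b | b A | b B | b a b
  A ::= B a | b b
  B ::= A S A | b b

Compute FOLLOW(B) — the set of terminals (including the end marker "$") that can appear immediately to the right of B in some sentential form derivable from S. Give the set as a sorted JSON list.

FIRST sets, iterate to fixpoint:
[1]
  A via A→b b: +{b}
  B via B→A S A: +{b}
  S via S→b: +{b}
  FIRST[S]={b}  FIRST[A]={b}  FIRST[B]={b}
[2] — fixpoint
  FIRST[S]={b}  FIRST[A]={b}  FIRST[B]={b}

FOLLOW iteration:
FOLLOW(S) := {$}
round 1:
  A→B a: FOLLOW(B) ⊇ FIRST(a) = {a}; new: +{a}
  B→A S A: FOLLOW(A) ⊇ FIRST(S) = {b}; new: +{b}
  B→A S A: FOLLOW(S) ⊇ FIRST(A) = {b}; new: +{b}
  B→A S A: FOLLOW(A) ⊇ FOLLOW(B) ⊇ {a}; new: +{a}
  S→b A: FOLLOW(A) ⊇ FOLLOW(S) ⊇ {$,b}; new: +{$}
  S→b B: FOLLOW(B) ⊇ FOLLOW(S) ⊇ {$,b}; new: +{$,b}
  S: {$,b}  A: {$,a,b}  B: {$,a,b}
round 2: done
  S: {$,b}  A: {$,a,b}  B: {$,a,b}

FOLLOW(B) = ["$", "a", "b"]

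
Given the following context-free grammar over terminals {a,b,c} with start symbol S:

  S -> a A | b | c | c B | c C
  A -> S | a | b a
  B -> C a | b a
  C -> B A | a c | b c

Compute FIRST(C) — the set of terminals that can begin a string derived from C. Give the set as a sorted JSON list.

FIRST iteration:
[1]
  A via A→a: +{a}
  A via A→b a: +{b}
  B via B→b a: +{b}
  C via C→B A: +{b}
  C via C→a c: +{a}
  S via S→a A: +{a}
  S via S→b: +{b}
  S via S→c: +{c}
  S: {a,b,c}  A: {a,b}  B: {b}  C: {a,b}
[2]
  A via A→S: +{c}
  B via B→C a: +{a}
  S: {a,b,c}  A: {a,b,c}  B: {a,b}  C: {a,b}
[3] (stable)
  S: {a,b,c}  A: {a,b,c}  B: {a,b}  C: {a,b}

FIRST(C) = ["a", "b"]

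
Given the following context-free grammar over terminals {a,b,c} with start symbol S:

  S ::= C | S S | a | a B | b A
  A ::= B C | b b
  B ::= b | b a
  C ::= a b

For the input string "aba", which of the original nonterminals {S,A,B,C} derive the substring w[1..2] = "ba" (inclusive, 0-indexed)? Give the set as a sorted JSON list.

CNF form of G:
  S -> S S | T0 A | T1 B | T1 T0 | a
  A -> B C | T0 T0
  B -> T0 T1 | b
  C -> T1 T0
  T0 -> b
  T1 -> a

CYK fill, restricted to cells inside w[1..2]:
  cell(1,1) b: {B,T0}  orig:{B}
  cell(2,2) a: {S,T1}  orig:{S}
  cell(1,2) ba: {B}

Original NTs in T[1,2] deriving "ba": ["B"]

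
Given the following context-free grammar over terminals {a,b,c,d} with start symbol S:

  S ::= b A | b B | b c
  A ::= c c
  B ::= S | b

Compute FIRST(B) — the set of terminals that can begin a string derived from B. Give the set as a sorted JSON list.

FIRST iteration:
round 1:
  A via A→c c: +{c}
  B via B→b: +{b}
  S via S→b A: +{b}
  S: {b}  A: {c}  B: {b}
round 2: (no change)
  S: {b}  A: {c}  B: {b}

FIRST(B) = ["b"]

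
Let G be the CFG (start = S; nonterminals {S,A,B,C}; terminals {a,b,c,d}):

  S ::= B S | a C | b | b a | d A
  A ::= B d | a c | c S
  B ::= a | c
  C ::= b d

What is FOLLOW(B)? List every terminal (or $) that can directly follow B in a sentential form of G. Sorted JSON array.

FIRST iteration:
[1]
  A via A→a c: +{a}
  A via A→c S: +{c}
  B via B→a: +{a}
  B via B→c: +{c}
  C via C→b d: +{b}
  S via S→B S: +{a,c}
  S via S→b: +{b}
  S via S→d A: +{d}
  FIRST[S]={a,b,c,d}  FIRST[A]={a,c}  FIRST[B]={a,c}  FIRST[C]={b}
[2] — fixpoint
  FIRST[S]={a,b,c,d}  FIRST[A]={a,c}  FIRST[B]={a,c}  FIRST[C]={b}

Compute FOLLOW by fixpoint:
initialize: $ ∈ FOLLOW(S)
pass 1:
  A→B d: FOLLOW(B) ⊇ FIRST(d) = {d}; new: +{d}
  S→B S: FOLLOW(B) ⊇ FIRST(S) = {a,b,c,d}; new: +{a,b,c}
  S→a C: FOLLOW(C) ⊇ FOLLOW(S) ⊇ {$}; new: +{$}
  S→d A: FOLLOW(A) ⊇ FOLLOW(S) ⊇ {$}; new: +{$}
  FOLLOW[S]={$}  FOLLOW[A]={$}  FOLLOW[B]={a,b,c,d}  FOLLOW[C]={$}
pass 2: (stable)
  FOLLOW[S]={$}  FOLLOW[A]={$}  FOLLOW[B]={a,b,c,d}  FOLLOW[C]={$}

FOLLOW(B) = ["a", "b", "c", "d"]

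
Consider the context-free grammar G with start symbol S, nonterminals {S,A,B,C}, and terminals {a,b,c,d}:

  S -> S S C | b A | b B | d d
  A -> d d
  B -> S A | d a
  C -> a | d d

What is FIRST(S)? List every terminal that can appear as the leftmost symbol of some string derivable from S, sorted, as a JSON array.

FIRST sets, iterate to fixpoint:
round 1:
  A via A→d d: +{d}
  B via B→d a: +{d}
  C via C→a: +{a}
  C via C→d d: +{d}
  S via S→b A: +{b}
  S via S→d d: +{d}
  FIRST(S)={b,d}  FIRST(A)={d}  FIRST(B)={d}  FIRST(C)={a,d}
round 2:
  B via B→S A: +{b}
  FIRST(S)={b,d}  FIRST(A)={d}  FIRST(B)={b,d}  FIRST(C)={a,d}
round 3: (stable)
  FIRST(S)={b,d}  FIRST(A)={d}  FIRST(B)={b,d}  FIRST(C)={a,d}

FIRST(S) = ["b", "d"]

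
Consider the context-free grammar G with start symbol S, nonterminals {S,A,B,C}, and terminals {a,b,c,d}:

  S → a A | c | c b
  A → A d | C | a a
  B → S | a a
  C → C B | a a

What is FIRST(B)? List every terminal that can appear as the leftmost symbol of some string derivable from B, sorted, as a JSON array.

Compute FIRST by fixpoint:
iter 1:
  A via A→a a: +{a}
  B via B→a a: +{a}
  C via C→a a: +{a}
  S via S→a A: +{a}
  S via S→c: +{c}
  FIRST(S)={a,c}  FIRST(A)={a}  FIRST(B)={a}  FIRST(C)={a}
iter 2:
  B via B→S: +{c}
  FIRST(S)={a,c}  FIRST(A)={a}  FIRST(B)={a,c}  FIRST(C)={a}
iter 3: — fixpoint
  FIRST(S)={a,c}  FIRST(A)={a}  FIRST(B)={a,c}  FIRST(C)={a}

FIRST(B) = ["a", "c"]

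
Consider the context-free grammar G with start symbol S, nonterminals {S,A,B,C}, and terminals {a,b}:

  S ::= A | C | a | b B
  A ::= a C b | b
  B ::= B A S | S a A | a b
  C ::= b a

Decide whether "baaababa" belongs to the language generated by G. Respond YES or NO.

CNF form of G:
  S -> T0 X5 | T1 B | T1 T0 | a | b
  A -> T0 X2 | b
  B -> B X3 | S X4 | T0 T1
  C -> T1 T0
  T0 -> a
  T1 -> b
  X2 -> C T1
  X3 -> A S
  X4 -> T0 A
  X5 -> C T1

CYK table (by increasing span):
  cell(0,0) b: {A,S,T1}  orig:{A,S}
  cell(1,1) a: {S,T0}  orig:{S}
  cell(2,2) a: {S,T0}  orig:{S}
  cell(3,3) a: {S,T0}  orig:{S}
  cell(4,4) b: {A,S,T1}  orig:{A,S}
  cell(5,5) a: {S,T0}  orig:{S}
  cell(6,6) b: {A,S,T1}  orig:{A,S}
  cell(7,7) a: {S,T0}  orig:{S}
  cell(0,1) ba: {C,S,X3}  orig:{C,S}
  cell(1,2) aa: ∅
  cell(2,3) aa: ∅
  cell(3,4) ab: {B,X4}  orig:{B}
  cell(4,5) ba: {C,S,X3}  orig:{C,S}
  cell(5,6) ab: {B,X4}  orig:{B}
  cell(6,7) ba: {C,S,X3}  orig:{C,S}
  cell(0,2) baa: ∅
  cell(1,3) aaa: ∅
  cell(2,4) aab: {B}
  cell(3,5) aba: ∅
  cell(4,6) bab: {B,S,X2,X5}  orig:{B,S}
  cell(5,7) aba: ∅
  cell(0,3) baaa: ∅
  cell(1,4) aaab: ∅
  cell(2,5) aaba: ∅
  cell(3,6) abab: {A,S}
  cell(4,7) baba: ∅
  cell(0,4) baaab: ∅
  cell(1,5) aaaba: ∅
  cell(2,6) aabab: {X4}  orig:{}
  cell(3,7) ababa: {X3}  orig:{}
  cell(0,5) baaaba: ∅
  cell(1,6) aaabab: {B}
  cell(2,7) aababa: ∅
  cell(0,6) baaabab: {B,S}
  cell(1,7) aaababa: ∅
  cell(0,7) baaababa: ∅

S ∉ T[0,7] ⇒ NO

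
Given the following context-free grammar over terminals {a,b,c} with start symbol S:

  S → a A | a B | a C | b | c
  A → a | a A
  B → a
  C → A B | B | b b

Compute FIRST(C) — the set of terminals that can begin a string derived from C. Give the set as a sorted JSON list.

FIRST sets, iterate to fixpoint:
iter 1:
  A via A→a: +{a}
  B via B→a: +{a}
  C via C→A B: +{a}
  C via C→b b: +{b}
  S via S→a A: +{a}
  S via S→b: +{b}
  S via S→c: +{c}
  FIRST(S)={a,b,c}  FIRST(A)={a}  FIRST(B)={a}  FIRST(C)={a,b}
iter 2: done
  FIRST(S)={a,b,c}  FIRST(A)={a}  FIRST(B)={a}  FIRST(C)={a,b}

FIRST(C) = ["a", "b"]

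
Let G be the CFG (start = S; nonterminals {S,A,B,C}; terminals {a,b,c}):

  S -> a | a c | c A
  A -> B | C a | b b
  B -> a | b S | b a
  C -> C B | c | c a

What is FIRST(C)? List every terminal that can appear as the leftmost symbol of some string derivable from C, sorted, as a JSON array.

FIRST iteration:
round 1:
  A via A→b b: +{b}
  B via B→a: +{a}
  B via B→b S: +{b}
  C via C→c: +{c}
  S via S→a: +{a}
  S via S→c A: +{c}
  FIRST[S]={a,c}  FIRST[A]={b}  FIRST[B]={a,b}  FIRST[C]={c}
round 2:
  A via A→B: +{a}
  A via A→C a: +{c}
  FIRST[S]={a,c}  FIRST[A]={a,b,c}  FIRST[B]={a,b}  FIRST[C]={c}
round 3: — fixpoint
  FIRST[S]={a,c}  FIRST[A]={a,b,c}  FIRST[B]={a,b}  FIRST[C]={c}

FIRST(C) = ["c"]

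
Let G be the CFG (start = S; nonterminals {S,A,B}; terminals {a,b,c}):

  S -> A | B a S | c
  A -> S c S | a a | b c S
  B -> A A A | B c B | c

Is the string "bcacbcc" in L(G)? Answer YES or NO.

CNF form of G:
  S -> B X7 | S X8 | T1 T1 | T2 X9 | c
  A -> S X3 | T1 T1 | T2 X4
  B -> A X5 | B X6 | c
  T0 -> c
  T1 -> a
  T2 -> b
  X3 -> T0 S
  X4 -> T0 S
  X5 -> A A
  X6 -> T0 B
  X7 -> T1 S
  X8 -> T0 S
  X9 -> T0 S

CYK fill:
  [0..0]={T2}  "b"  orig:{}
  [1..1]={B,S,T0}  "c"  orig:{B,S}
  [2..2]={T1}  "a"  orig:{}
  [3..3]={B,S,T0}  "c"  orig:{B,S}
  [4..4]={T2}  "b"  orig:{}
  [5..5]={B,S,T0}  "c"  orig:{B,S}
  [6..6]={B,S,T0}  "c"  orig:{B,S}
  [0..1]=∅  "bc"
  [1..2]=∅  "ca"
  [2..3]={X7}  "ac"  orig:{}
  [3..4]=∅  "cb"
  [4..5]=∅  "bc"
  [5..6]={X3,X4,X6,X8,X9}  "cc"  orig:{}
  [0..2]=∅  "bca"
  [1..3]={S}  "cac"
  [2..4]=∅  "acb"
  [3..5]=∅  "cbc"
  [4..6]={A,S}  "bcc"
  [0..3]=∅  "bcac"
  [1..4]=∅  "cacb"
  [2..5]=∅  "acbc"
  [3..6]={X3,X4,X8,X9}  "cbcc"  orig:{}
  [0..4]=∅  "bcacb"
  [1..5]=∅  "cacbc"
  [2..6]=∅  "acbcc"
  [0..5]=∅  "bcacbc"
  [1..6]=∅  "cacbcc"
  [0..6]=∅  "bcacbcc"

S ∉ T[0,6] ⇒ NO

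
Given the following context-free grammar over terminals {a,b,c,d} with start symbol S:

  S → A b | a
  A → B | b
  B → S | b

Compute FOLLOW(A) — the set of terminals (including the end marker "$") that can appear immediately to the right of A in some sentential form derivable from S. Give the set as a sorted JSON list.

FIRST sets, iterate to fixpoint:
[1]
  A via A→b: +{b}
  B via B→b: +{b}
  S via S→A b: +{b}
  S via S→a: +{a}
  FIRST(S)={a,b}  FIRST(A)={b}  FIRST(B)={b}
[2]
  B via B→S: +{a}
  FIRST(S)={a,b}  FIRST(A)={b}  FIRST(B)={a,b}
[3]
  A via A→B: +{a}
  FIRST(S)={a,b}  FIRST(A)={a,b}  FIRST(B)={a,b}
[4] (no change)
  FIRST(S)={a,b}  FIRST(A)={a,b}  FIRST(B)={a,b}

Compute FOLLOW by fixpoint:
seed FOLLOW(S) with $
round 1:
  S→A b: FOLLOW(A) ⊇ FIRST(b) = {b}; new: +{b}
  FOLLOW(S)={$}  FOLLOW(A)={b}  FOLLOW(B)={}
round 2:
  A→B: FOLLOW(B) ⊇ FOLLOW(A) ⊇ {b}; new: +{b}
  B→S: FOLLOW(S) ⊇ FOLLOW(B) ⊇ {b}; new: +{b}
  FOLLOW(S)={$,b}  FOLLOW(A)={b}  FOLLOW(B)={b}
round 3: (no change)
  FOLLOW(S)={$,b}  FOLLOW(A)={b}  FOLLOW(B)={b}

FOLLOW(A) = ["b"]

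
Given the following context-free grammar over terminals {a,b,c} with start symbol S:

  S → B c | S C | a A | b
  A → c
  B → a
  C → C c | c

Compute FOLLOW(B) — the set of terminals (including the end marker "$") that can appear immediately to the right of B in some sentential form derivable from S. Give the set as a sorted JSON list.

FIRST iteration:
pass 1:
  A via A→c: +{c}
  B via B→a: +{a}
  C via C→c: +{c}
  S via S→B c: +{a}
  S via S→b: +{b}
  FIRST[S]={a,b}  FIRST[A]={c}  FIRST[B]={a}  FIRST[C]={c}
pass 2: (stable)
  FIRST[S]={a,b}  FIRST[A]={c}  FIRST[B]={a}  FIRST[C]={c}

FOLLOW iteration:
FOLLOW(S) := {$}
round 1:
  C→C c: FOLLOW(C) ⊇ FIRST(c) = {c}; new: +{c}
  S→B c: FOLLOW(B) ⊇ FIRST(c) = {c}; new: +{c}
  S→S C: FOLLOW(S) ⊇ FIRST(C) = {c}; new: +{c}
  S→S C: FOLLOW(C) ⊇ FOLLOW(S) ⊇ {$,c}; new: +{$}
  S→a A: FOLLOW(A) ⊇ FOLLOW(S) ⊇ {$,c}; new: +{$,c}
  S: {$,c}  A: {$,c}  B: {c}  C: {$,c}
round 2: (no change)
  S: {$,c}  A: {$,c}  B: {c}  C: {$,c}

FOLLOW(B) = ["c"]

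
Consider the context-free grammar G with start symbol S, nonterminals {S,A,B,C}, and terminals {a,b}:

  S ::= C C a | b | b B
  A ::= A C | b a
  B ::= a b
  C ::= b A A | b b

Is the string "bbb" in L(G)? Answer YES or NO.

CNF form of G:
  S -> C X3 | T0 B | b
  A -> A C | T0 T1
  B -> T1 T0
  C -> T0 T0 | T0 X2
  T0 -> b
  T1 -> a
  X2 -> A A
  X3 -> C T1

Fill CYK table bottom-up:
  cell(0,0) b: {S,T0}  orig:{S}
  cell(1,1) b: {S,T0}  orig:{S}
  cell(2,2) b: {S,T0}  orig:{S}
  cell(0,1) bb: {C}
  cell(1,2) bb: {C}
  cell(0,2) bbb: ∅

S ∉ T[0,2] ⇒ NO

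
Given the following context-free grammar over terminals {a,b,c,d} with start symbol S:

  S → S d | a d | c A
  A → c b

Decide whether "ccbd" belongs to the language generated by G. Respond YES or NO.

Convert to CNF:
  S -> S T2 | T0 A | T3 T2
  A -> T0 T1
  T0 -> c
  T1 -> b
  T2 -> d
  T3 -> a

CYK table (by increasing span):
  T[0,0] 'c' = {T0}  orig:{}
  T[1,1] 'c' = {T0}  orig:{}
  T[2,2] 'b' = {T1}  orig:{}
  T[3,3] 'd' = {T2}  orig:{}
  T[0,1] 'cc' = ∅
  T[1,2] 'cb' = {A}
  T[2,3] 'bd' = ∅
  T[0,2] 'ccb' = {S}
  T[1,3] 'cbd' = ∅
  T[0,3] 'ccbd' = {S}

S ∈ T[0,3] ⇒ YES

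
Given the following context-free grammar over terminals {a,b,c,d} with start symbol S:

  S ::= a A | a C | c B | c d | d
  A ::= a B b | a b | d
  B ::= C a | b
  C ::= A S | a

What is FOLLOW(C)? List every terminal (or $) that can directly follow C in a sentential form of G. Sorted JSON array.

FIRST sets, iterate to fixpoint:
iter 1:
  A via A→a B b: +{a}
  A via A→d: +{d}
  B via B→b: +{b}
  C via C→A S: +{a,d}
  S via S→a A: +{a}
  S via S→c B: +{c}
  S via S→d: +{d}
  FIRST(S)={a,c,d}  FIRST(A)={a,d}  FIRST(B)={b}  FIRST(C)={a,d}
iter 2:
  B via B→C a: +{a,d}
  FIRST(S)={a,c,d}  FIRST(A)={a,d}  FIRST(B)={a,b,d}  FIRST(C)={a,d}
iter 3: — fixpoint
  FIRST(S)={a,c,d}  FIRST(A)={a,d}  FIRST(B)={a,b,d}  FIRST(C)={a,d}

FOLLOW iteration:
seed FOLLOW(S) with $
[1]
  A→a B b: FOLLOW(B) ⊇ FIRST(b) = {b}; new: +{b}
  B→C a: FOLLOW(C) ⊇ FIRST(a) = {a}; new: +{a}
  C→A S: FOLLOW(A) ⊇ FIRST(S) = {a,c,d}; new: +{a,c,d}
  C→A S: FOLLOW(S) ⊇ FOLLOW(C) ⊇ {a}; new: +{a}
  S→a A: FOLLOW(A) ⊇ FOLLOW(S) ⊇ {$,a}; new: +{$}
  S→a C: FOLLOW(C) ⊇ FOLLOW(S) ⊇ {$,a}; new: +{$}
  S→c B: FOLLOW(B) ⊇ FOLLOW(S) ⊇ {$,a}; new: +{$,a}
  FOLLOW[S]={$,a}  FOLLOW[A]={$,a,c,d}  FOLLOW[B]={$,a,b}  FOLLOW[C]={$,a}
[2] — fixpoint
  FOLLOW[S]={$,a}  FOLLOW[A]={$,a,c,d}  FOLLOW[B]={$,a,b}  FOLLOW[C]={$,a}

FOLLOW(C) = ["$", "a"]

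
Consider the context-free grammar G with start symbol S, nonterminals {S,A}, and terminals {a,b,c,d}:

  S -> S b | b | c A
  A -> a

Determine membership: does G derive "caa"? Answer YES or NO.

Convert to CNF:
  S -> S T0 | T1 A | b
  A -> a
  T0 -> b
  T1 -> c

CYK fill:
  [0..0]={T1}  "c"  orig:{}
  [1..1]={A}  "a"
  [2..2]={A}  "a"
  [0..1]={S}  "ca"
  [1..2]=∅  "aa"
  [0..2]=∅  "caa"

S ∉ T[0,2] ⇒ NO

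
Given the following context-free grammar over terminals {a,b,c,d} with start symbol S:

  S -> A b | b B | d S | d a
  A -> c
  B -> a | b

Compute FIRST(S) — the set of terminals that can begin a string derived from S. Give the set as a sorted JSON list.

Compute FIRST by fixpoint:
iter 1:
  A via A→c: +{c}
  B via B→a: +{a}
  B via B→b: +{b}
  S via S→A b: +{c}
  S via S→b B: +{b}
  S via S→d S: +{d}
  FIRST[S]={b,c,d}  FIRST[A]={c}  FIRST[B]={a,b}
iter 2: done
  FIRST[S]={b,c,d}  FIRST[A]={c}  FIRST[B]={a,b}

FIRST(S) = ["b", "c", "d"]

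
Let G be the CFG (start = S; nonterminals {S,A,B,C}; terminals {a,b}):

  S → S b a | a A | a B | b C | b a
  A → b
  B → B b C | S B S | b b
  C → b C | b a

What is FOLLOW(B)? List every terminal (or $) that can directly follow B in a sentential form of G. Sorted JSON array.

FIRST sets, iterate to fixpoint:
pass 1:
  A via A→b: +{b}
  B via B→b b: +{b}
  C via C→b C: +{b}
  S via S→a A: +{a}
  S via S→b C: +{b}
  FIRST(S)={a,b}  FIRST(A)={b}  FIRST(B)={b}  FIRST(C)={b}
pass 2:
  B via B→S B S: +{a}
  FIRST(S)={a,b}  FIRST(A)={b}  FIRST(B)={a,b}  FIRST(C)={b}
pass 3: (no change)
  FIRST(S)={a,b}  FIRST(A)={b}  FIRST(B)={a,b}  FIRST(C)={b}

FOLLOW iteration:
FOLLOW(S) := {$}
iter 1:
  B→B b C: FOLLOW(B) ⊇ FIRST(b) = {b}; new: +{b}
  B→B b C: FOLLOW(C) ⊇ FOLLOW(B) ⊇ {b}; new: +{b}
  B→S B S: FOLLOW(S) ⊇ FIRST(B) = {a,b}; new: +{a,b}
  B→S B S: FOLLOW(B) ⊇ FIRST(S) = {a,b}; new: +{a}
  S→a A: FOLLOW(A) ⊇ FOLLOW(S) ⊇ {$,a,b}; new: +{$,a,b}
  S→a B: FOLLOW(B) ⊇ FOLLOW(S) ⊇ {$,a,b}; new: +{$}
  S→b C: FOLLOW(C) ⊇ FOLLOW(S) ⊇ {$,a,b}; new: +{$,a}
  FOLLOW[S]={$,a,b}  FOLLOW[A]={$,a,b}  FOLLOW[B]={$,a,b}  FOLLOW[C]={$,a,b}
iter 2: (stable)
  FOLLOW[S]={$,a,b}  FOLLOW[A]={$,a,b}  FOLLOW[B]={$,a,b}  FOLLOW[C]={$,a,b}

FOLLOW(B) = ["$", "a", "b"]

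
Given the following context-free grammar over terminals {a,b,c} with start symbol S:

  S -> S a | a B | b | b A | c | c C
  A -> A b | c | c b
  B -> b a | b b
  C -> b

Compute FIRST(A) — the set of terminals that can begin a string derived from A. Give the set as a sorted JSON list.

FIRST sets, iterate to fixpoint:
round 1:
  A via A→c: +{c}
  B via B→b a: +{b}
  C via C→b: +{b}
  S via S→a B: +{a}
  S via S→b: +{b}
  S via S→c: +{c}
  FIRST(S)={a,b,c}  FIRST(A)={c}  FIRST(B)={b}  FIRST(C)={b}
round 2: — fixpoint
  FIRST(S)={a,b,c}  FIRST(A)={c}  FIRST(B)={b}  FIRST(C)={b}

FIRST(A) = ["c"]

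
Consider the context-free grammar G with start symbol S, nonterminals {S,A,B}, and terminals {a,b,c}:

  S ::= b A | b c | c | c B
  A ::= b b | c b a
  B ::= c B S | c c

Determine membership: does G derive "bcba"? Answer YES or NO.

Convert to CNF:
  S -> T0 A | T0 T1 | T1 B | c
  A -> T0 T0 | T1 X3
  B -> T1 T1 | T1 X4
  T0 -> b
  T1 -> c
  T2 -> a
  X3 -> T0 T2
  X4 -> B S

CYK table (by increasing span):
  [0..0]={T0}  "b"  orig:{}
  [1..1]={S,T1}  "c"  orig:{S}
  [2..2]={T0}  "b"  orig:{}
  [3..3]={T2}  "a"  orig:{}
  [0..1]={S}  "bc"
  [1..2]=∅  "cb"
  [2..3]={X3}  "ba"  orig:{}
  [0..2]=∅  "bcb"
  [1..3]={A}  "cba"
  [0..3]={S}  "bcba"

S ∈ T[0,3] ⇒ YES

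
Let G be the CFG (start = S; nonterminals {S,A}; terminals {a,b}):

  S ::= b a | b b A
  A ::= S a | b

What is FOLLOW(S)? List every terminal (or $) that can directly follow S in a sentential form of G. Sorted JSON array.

FIRST iteration:
pass 1:
  A via A→b: +{b}
  S via S→b a: +{b}
  S: {b}  A: {b}
pass 2: (no change)
  S: {b}  A: {b}

FOLLOW sets:
FOLLOW(S) := {$}
round 1:
  A→S a: FOLLOW(S) ⊇ FIRST(a) = {a}; new: +{a}
  S→b b A: FOLLOW(A) ⊇ FOLLOW(S) ⊇ {$,a}; new: +{$,a}
  FOLLOW(S)={$,a}  FOLLOW(A)={$,a}
round 2: done
  FOLLOW(S)={$,a}  FOLLOW(A)={$,a}

FOLLOW(S) = ["$", "a"]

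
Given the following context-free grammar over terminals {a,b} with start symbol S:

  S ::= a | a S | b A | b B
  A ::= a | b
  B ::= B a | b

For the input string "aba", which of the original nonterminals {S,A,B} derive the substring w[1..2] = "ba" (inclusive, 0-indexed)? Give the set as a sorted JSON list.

Convert to CNF:
  S -> T0 S | T1 A | T1 B | a
  A -> a | b
  B -> B T0 | b
  T0 -> a
  T1 -> b

CYK fill, restricted to cells inside w[1..2]:
  cell(1,1) b: {A,B,T1}  orig:{A,B}
  cell(2,2) a: {A,S,T0}  orig:{A,S}
  cell(1,2) ba: {B,S}

Original NTs in T[1,2] deriving "ba": ["B", "S"]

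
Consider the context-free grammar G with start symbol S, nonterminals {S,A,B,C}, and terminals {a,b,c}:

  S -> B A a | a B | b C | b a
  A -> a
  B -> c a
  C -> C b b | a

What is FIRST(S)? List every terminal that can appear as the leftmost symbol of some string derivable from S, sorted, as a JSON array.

FIRST iteration:
round 1:
  A via A→a: +{a}
  B via B→c a: +{c}
  C via C→a: +{a}
  S via S→B A a: +{c}
  S via S→a B: +{a}
  S via S→b C: +{b}
  FIRST(S)={a,b,c}  FIRST(A)={a}  FIRST(B)={c}  FIRST(C)={a}
round 2: (stable)
  FIRST(S)={a,b,c}  FIRST(A)={a}  FIRST(B)={c}  FIRST(C)={a}

FIRST(S) = ["a", "b", "c"]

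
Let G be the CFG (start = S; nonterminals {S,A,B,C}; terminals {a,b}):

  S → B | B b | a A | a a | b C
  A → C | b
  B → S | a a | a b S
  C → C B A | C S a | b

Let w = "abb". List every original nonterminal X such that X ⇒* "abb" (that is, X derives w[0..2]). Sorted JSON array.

Convert to CNF:
  S -> B T1 | T0 A | T0 T0 | T0 X7 | T1 C
  A -> C X2 | C X3 | b
  B -> B T1 | T0 A | T0 T0 | T0 X4 | T1 C
  C -> C X5 | C X6 | b
  T0 -> a
  T1 -> b
  X2 -> B A
  X3 -> S T0
  X4 -> T1 S
  X5 -> B A
  X6 -> S T0
  X7 -> T1 S

CYK fill — only the sub-triangle for w[0..2]:
  [0..0]={T0}  "a"  orig:{}
  [1..1]={A,C,T1}  "b"  orig:{A,C}
  [2..2]={A,C,T1}  "b"  orig:{A,C}
  [0..1]={B,S}  "ab"
  [1..2]={B,S}  "bb"
  [0..2]={B,S,X2,X5}  "abb"  orig:{B,S}

Original NTs in T[0,2] deriving "abb": ["B", "S"]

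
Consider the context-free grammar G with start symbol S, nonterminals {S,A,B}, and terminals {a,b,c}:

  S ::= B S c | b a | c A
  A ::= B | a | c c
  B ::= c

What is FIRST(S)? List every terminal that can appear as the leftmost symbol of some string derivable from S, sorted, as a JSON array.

Compute FIRST by fixpoint:
iter 1:
  A via A→a: +{a}
  A via A→c c: +{c}
  B via B→c: +{c}
  S via S→B S c: +{c}
  S via S→b a: +{b}
  FIRST[S]={b,c}  FIRST[A]={a,c}  FIRST[B]={c}
iter 2: — fixpoint
  FIRST[S]={b,c}  FIRST[A]={a,c}  FIRST[B]={c}

FIRST(S) = ["b", "c"]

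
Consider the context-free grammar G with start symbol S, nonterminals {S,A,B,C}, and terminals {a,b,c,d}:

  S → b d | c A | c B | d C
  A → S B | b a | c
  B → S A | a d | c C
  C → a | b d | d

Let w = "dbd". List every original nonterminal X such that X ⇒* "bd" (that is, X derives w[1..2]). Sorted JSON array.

Convert to CNF:
  S -> T0 T2 | T2 C | T3 A | T3 B
  A -> S B | T0 T1 | c
  B -> S A | T1 T2 | T3 C
  C -> T0 T2 | a | d
  T0 -> b
  T1 -> a
  T2 -> d
  T3 -> c

CYK table (by increasing span) (cells [i..j] with 1 ≤ i ≤ j ≤ 2 only):
  [1..1]={T0}  "b"  orig:{}
  [2..2]={C,T2}  "d"  orig:{C}
  [1..2]={C,S}  "bd"

Original NTs in T[1,2] deriving "bd": ["C", "S"]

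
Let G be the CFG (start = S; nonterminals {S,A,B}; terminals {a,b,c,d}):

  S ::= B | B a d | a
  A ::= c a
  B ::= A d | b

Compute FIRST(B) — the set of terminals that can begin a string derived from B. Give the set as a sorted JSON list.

FIRST iteration:
round 1:
  A via A→c a: +{c}
  B via B→A d: +{c}
  B via B→b: +{b}
  S via S→B: +{b,c}
  S via S→a: +{a}
  S: {a,b,c}  A: {c}  B: {b,c}
round 2: (no change)
  S: {a,b,c}  A: {c}  B: {b,c}

FIRST(B) = ["b", "c"]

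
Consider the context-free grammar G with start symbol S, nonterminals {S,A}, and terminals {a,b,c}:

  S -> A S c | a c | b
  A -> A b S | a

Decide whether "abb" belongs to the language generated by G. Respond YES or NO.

CNF form of G:
  S -> A X4 | T2 T1 | b
  A -> A X3 | a
  T0 -> b
  T1 -> c
  T2 -> a
  X3 -> T0 S
  X4 -> S T1

CYK table (by increasing span):
  [0..0]={A,T2}  "a"  orig:{A}
  [1..1]={S,T0}  "b"  orig:{S}
  [2..2]={S,T0}  "b"  orig:{S}
  [0..1]=∅  "ab"
  [1..2]={X3}  "bb"  orig:{}
  [0..2]={A}  "abb"

S ∉ T[0,2] ⇒ NO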